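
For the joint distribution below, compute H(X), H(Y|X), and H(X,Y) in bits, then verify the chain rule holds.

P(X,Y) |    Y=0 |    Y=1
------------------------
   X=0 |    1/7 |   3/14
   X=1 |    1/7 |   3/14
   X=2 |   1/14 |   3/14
H(X,Y) = 2.5027, H(X) = 1.5774, H(Y|X) = 0.9253 (all in bits)

Chain rule: H(X,Y) = H(X) + H(Y|X)

Left side — joint entropy directly:
H(X,Y) = -Σ p(x,y) log p(x,y) = 2.5027 bits

Right side — compute H(Y|X) from the conditional distributions:
P(X) = (5/14, 5/14, 2/7), so H(X) = 1.5774 bits
H(Y|X) = Σ_x P(X=x) · H(Y|X=x):
  P(Y|X=0) = (2/5, 3/5), H(Y|X=0) = 0.9710, weight P(X=0) = 5/14
  P(Y|X=1) = (2/5, 3/5), H(Y|X=1) = 0.9710, weight P(X=1) = 5/14
  P(Y|X=2) = (1/4, 3/4), H(Y|X=2) = 0.8113, weight P(X=2) = 2/7
H(Y|X) = 0.9253 bits

H(X) + H(Y|X) = 1.5774 + 0.9253 = 2.5027 bits

Both sides equal 2.5027 bits. ✓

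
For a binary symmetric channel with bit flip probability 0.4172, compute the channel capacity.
0.0199 bits

For a binary symmetric channel (BSC) with error probability p:
Capacity C = 1 - H(p) bits per symbol

where H(p) = -p log₂(p) - (1-p) log₂(1-p) is the binary entropy function.

H(0.4172) = 0.9801 bits
C = 1 - 0.9801 = 0.0199 bits per symbol

This means we can reliably transmit up to 0.0199 bits of information per channel use.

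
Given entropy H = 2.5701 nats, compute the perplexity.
13.0671

Perplexity is e^H (or exp(H) for natural log).

H = 2.5701 nats
Perplexity = e^2.5701 = 13.0671

Interpretation: The model's uncertainty is equivalent to choosing uniformly among 13.1 options.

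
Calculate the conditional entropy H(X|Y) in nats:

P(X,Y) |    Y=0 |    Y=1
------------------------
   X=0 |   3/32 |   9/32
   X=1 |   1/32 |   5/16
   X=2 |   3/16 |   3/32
0.9652 nats

Using the chain rule: H(X|Y) = H(X,Y) - H(Y)

First, compute H(X,Y) = 1.5863 nats

Marginal P(Y) = (5/16, 11/16)
H(Y) = 0.6211 nats

H(X|Y) = H(X,Y) - H(Y) = 1.5863 - 0.6211 = 0.9652 nats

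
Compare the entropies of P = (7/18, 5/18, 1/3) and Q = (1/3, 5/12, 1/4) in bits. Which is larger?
P

Computing entropies in bits:
H(P) = 1.5715
H(Q) = 1.5546

Distribution P has higher entropy.

Intuition: The distribution closer to uniform (more spread out) has higher entropy.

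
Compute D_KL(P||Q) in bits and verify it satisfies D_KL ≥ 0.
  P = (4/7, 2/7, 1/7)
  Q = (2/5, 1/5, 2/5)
0.2289 bits

KL divergence satisfies the Gibbs inequality: D_KL(P||Q) ≥ 0 for all distributions P, Q.

D_KL(P||Q) = Σ p(x) log(p(x)/q(x))
Term by term:
  x=0: 4/7 × log_2[(4/7)/(2/5)] = 0.2940
  x=1: 2/7 × log_2[(2/7)/(1/5)] = 0.1470
  x=2: 1/7 × log_2[(1/7)/(2/5)] = -0.2122
D_KL(P||Q) = 0.2289 bits

D_KL(P||Q) = 0.2289 ≥ 0 ✓

This non-negativity is a fundamental property: relative entropy cannot be negative because it measures how different Q is from P.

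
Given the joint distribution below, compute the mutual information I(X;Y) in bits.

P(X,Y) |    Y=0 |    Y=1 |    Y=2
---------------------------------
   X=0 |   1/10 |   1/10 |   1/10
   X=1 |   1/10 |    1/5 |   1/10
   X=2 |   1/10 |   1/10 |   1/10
0.0200 bits

Mutual information: I(X;Y) = H(X) + H(Y) - H(X,Y)

Marginals:
P(X) = (3/10, 2/5, 3/10), H(X) = 1.5710 bits
P(Y) = (3/10, 2/5, 3/10), H(Y) = 1.5710 bits

Joint entropy: H(X,Y) = 3.1219 bits

I(X;Y) = 1.5710 + 1.5710 - 3.1219 = 0.0200 bits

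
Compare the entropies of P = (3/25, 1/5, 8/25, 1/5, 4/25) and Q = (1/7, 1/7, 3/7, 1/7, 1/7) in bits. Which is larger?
P

Computing entropies in bits:
H(P) = 2.2449
H(Q) = 2.1281

Distribution P has higher entropy.

Intuition: The distribution closer to uniform (more spread out) has higher entropy.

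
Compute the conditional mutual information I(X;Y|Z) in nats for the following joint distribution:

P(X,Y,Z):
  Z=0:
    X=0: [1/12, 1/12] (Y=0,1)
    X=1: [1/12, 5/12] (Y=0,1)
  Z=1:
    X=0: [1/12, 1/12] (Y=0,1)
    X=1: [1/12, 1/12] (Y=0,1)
0.0341 nats

Conditional mutual information: I(X;Y|Z) = H(X|Z) + H(Y|Z) - H(X,Y|Z)

H(Z) = 0.6365
H(X,Z) = 1.2425 → H(X|Z) = 0.6059
H(Y,Z) = 1.2425 → H(Y|Z) = 0.6059
H(X,Y,Z) = 1.8143 → H(X,Y|Z) = 1.1778

I(X;Y|Z) = 0.6059 + 0.6059 - 1.1778 = 0.0341 nats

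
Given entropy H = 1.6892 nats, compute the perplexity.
5.4151

Perplexity is e^H (or exp(H) for natural log).

H = 1.6892 nats
Perplexity = e^1.6892 = 5.4151

Interpretation: The model's uncertainty is equivalent to choosing uniformly among 5.4 options.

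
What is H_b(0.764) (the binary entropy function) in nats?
0.5464 nats

The binary entropy function is:
H(p) = -p log(p) - (1-p) log(1-p)

H(0.764) = -0.764 × log_e(0.764) - 0.236 × log_e(0.236)
H(0.764) = 0.5464 nats

Note: Binary entropy is maximized at p=0.5 (H=1 bit) and minimized at p=0 or p=1 (H=0).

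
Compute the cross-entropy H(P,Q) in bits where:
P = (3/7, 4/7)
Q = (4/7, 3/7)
1.0445 bits

Cross-entropy: H(P,Q) = -Σ p(x) log q(x)

Alternatively: H(P,Q) = H(P) + D_KL(P||Q)
H(P) = 0.9852 bits
D_KL(P||Q) = 0.0593 bits

H(P,Q) = 0.9852 + 0.0593 = 1.0445 bits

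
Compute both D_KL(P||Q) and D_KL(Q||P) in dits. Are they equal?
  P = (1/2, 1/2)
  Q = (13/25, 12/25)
D_KL(P||Q) = 0.0003, D_KL(Q||P) = 0.0003

KL divergence is not symmetric: D_KL(P||Q) ≠ D_KL(Q||P) in general.

D_KL(P||Q) = 0.0003 dits
D_KL(Q||P) = 0.0003 dits

In this case they happen to be equal (to 4 decimal places).

This asymmetry is why KL divergence is not a true distance metric.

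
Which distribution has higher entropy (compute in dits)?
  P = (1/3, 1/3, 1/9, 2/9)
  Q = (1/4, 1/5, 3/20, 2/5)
Q

Computing entropies in dits:
H(P) = 0.5693
H(Q) = 0.5731

Distribution Q has higher entropy.

Intuition: The distribution closer to uniform (more spread out) has higher entropy.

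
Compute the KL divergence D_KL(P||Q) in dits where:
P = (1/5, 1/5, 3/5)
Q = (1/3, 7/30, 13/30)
0.0270 dits

KL divergence: D_KL(P||Q) = Σ p(x) log(p(x)/q(x))

Computing term by term:
  x=0: 1/5 × log_10[(1/5)/(1/3)] = 1/5 × -0.2218 = -0.0444
  x=1: 1/5 × log_10[(1/5)/(7/30)] = 1/5 × -0.0669 = -0.0134
  x=2: 3/5 × log_10[(3/5)/(13/30)] = 3/5 × 0.1413 = 0.0848

D_KL(P||Q) = 0.0270 dits

Note: KL divergence is always non-negative and equals 0 iff P = Q.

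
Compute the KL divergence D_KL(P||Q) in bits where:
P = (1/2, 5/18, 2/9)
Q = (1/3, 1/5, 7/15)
0.1863 bits

KL divergence: D_KL(P||Q) = Σ p(x) log(p(x)/q(x))

Computing term by term:
  x=0: 1/2 × log_2[(1/2)/(1/3)] = 1/2 × 0.5850 = 0.2925
  x=1: 5/18 × log_2[(5/18)/(1/5)] = 5/18 × 0.4739 = 0.1316
  x=2: 2/9 × log_2[(2/9)/(7/15)] = 2/9 × -1.0704 = -0.2379

D_KL(P||Q) = 0.1863 bits

Note: KL divergence is always non-negative and equals 0 iff P = Q.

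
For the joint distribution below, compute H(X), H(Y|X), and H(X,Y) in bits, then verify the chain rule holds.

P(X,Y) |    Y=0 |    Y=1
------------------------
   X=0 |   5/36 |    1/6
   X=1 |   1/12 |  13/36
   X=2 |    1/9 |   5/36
H(X,Y) = 2.4035, H(X) = 1.5426, H(Y|X) = 0.8609 (all in bits)

Chain rule: H(X,Y) = H(X) + H(Y|X)

Left side — joint entropy directly:
H(X,Y) = -Σ p(x,y) log p(x,y) = 2.4035 bits

Right side — compute H(Y|X) from the conditional distributions:
P(X) = (11/36, 4/9, 1/4), so H(X) = 1.5426 bits
H(Y|X) = Σ_x P(X=x) · H(Y|X=x):
  P(Y|X=0) = (5/11, 6/11), H(Y|X=0) = 0.9940, weight P(X=0) = 11/36
  P(Y|X=1) = (3/16, 13/16), H(Y|X=1) = 0.6962, weight P(X=1) = 4/9
  P(Y|X=2) = (4/9, 5/9), H(Y|X=2) = 0.9911, weight P(X=2) = 1/4
H(Y|X) = 0.8609 bits

H(X) + H(Y|X) = 1.5426 + 0.8609 = 2.4035 bits

Both sides equal 2.4035 bits. ✓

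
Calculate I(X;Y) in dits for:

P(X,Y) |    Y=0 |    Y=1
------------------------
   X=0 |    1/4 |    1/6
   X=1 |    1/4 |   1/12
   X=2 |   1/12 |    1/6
0.0227 dits

Mutual information: I(X;Y) = H(X) + H(Y) - H(X,Y)

Marginals:
P(X) = (5/12, 1/3, 1/4), H(X) = 0.4680 dits
P(Y) = (7/12, 5/12), H(Y) = 0.2950 dits

Joint entropy: H(X,Y) = 0.7403 dits

I(X;Y) = 0.4680 + 0.2950 - 0.7403 = 0.0227 dits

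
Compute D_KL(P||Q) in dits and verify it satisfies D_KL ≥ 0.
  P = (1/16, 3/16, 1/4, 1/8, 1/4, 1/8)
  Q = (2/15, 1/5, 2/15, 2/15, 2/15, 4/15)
0.0660 dits

KL divergence satisfies the Gibbs inequality: D_KL(P||Q) ≥ 0 for all distributions P, Q.

D_KL(P||Q) = Σ p(x) log(p(x)/q(x))
Term by term:
  x=0: 1/16 × log_10[(1/16)/(2/15)] = -0.0206
  x=1: 3/16 × log_10[(3/16)/(1/5)] = -0.0053
  x=2: 1/4 × log_10[(1/4)/(2/15)] = 0.0683
  x=3: 1/8 × log_10[(1/8)/(2/15)] = -0.0035
  x=4: 1/4 × log_10[(1/4)/(2/15)] = 0.0683
  x=5: 1/8 × log_10[(1/8)/(4/15)] = -0.0411
D_KL(P||Q) = 0.0660 dits

D_KL(P||Q) = 0.0660 ≥ 0 ✓

This non-negativity is a fundamental property: relative entropy cannot be negative because it measures how different Q is from P.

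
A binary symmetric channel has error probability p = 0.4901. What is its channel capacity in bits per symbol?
0.0003 bits

For a binary symmetric channel (BSC) with error probability p:
Capacity C = 1 - H(p) bits per symbol

where H(p) = -p log₂(p) - (1-p) log₂(1-p) is the binary entropy function.

H(0.4901) = 0.9997 bits
C = 1 - 0.9997 = 0.0003 bits per symbol

This means we can reliably transmit up to 0.0003 bits of information per channel use.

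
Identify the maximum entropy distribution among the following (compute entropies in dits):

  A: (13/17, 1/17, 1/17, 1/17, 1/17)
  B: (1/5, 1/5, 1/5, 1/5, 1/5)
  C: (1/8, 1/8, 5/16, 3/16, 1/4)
B

For a discrete distribution over n outcomes, entropy is maximized by the uniform distribution.

Computing entropies:
H(A) = 0.3786 dits
H(B) = 0.6990 dits
H(C) = 0.6705 dits

The uniform distribution (where all probabilities equal 1/5) achieves the maximum entropy of log_10(5) = 0.6990 dits.

Distribution B has the highest entropy.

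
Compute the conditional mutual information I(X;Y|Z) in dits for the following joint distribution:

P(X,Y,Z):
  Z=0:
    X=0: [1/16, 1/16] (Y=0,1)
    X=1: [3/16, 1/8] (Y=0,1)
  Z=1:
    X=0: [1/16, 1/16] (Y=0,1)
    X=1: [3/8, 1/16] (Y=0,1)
0.0146 dits

Conditional mutual information: I(X;Y|Z) = H(X|Z) + H(Y|Z) - H(X,Y|Z)

H(Z) = 0.2976
H(X,Z) = 0.5407 → H(X|Z) = 0.2431
H(Y,Z) = 0.5568 → H(Y|Z) = 0.2592
H(X,Y,Z) = 0.7852 → H(X,Y|Z) = 0.4876

I(X;Y|Z) = 0.2431 + 0.2592 - 0.4876 = 0.0146 dits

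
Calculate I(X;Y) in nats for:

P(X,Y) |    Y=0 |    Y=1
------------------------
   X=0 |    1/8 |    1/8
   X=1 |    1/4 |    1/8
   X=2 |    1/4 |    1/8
0.0109 nats

Mutual information: I(X;Y) = H(X) + H(Y) - H(X,Y)

Marginals:
P(X) = (1/4, 3/8, 3/8), H(X) = 1.0822 nats
P(Y) = (5/8, 3/8), H(Y) = 0.6616 nats

Joint entropy: H(X,Y) = 1.7329 nats

I(X;Y) = 1.0822 + 0.6616 - 1.7329 = 0.0109 nats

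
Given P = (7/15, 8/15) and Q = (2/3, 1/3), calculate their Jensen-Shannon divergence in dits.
0.0089 dits

Jensen-Shannon divergence is:
JSD(P||Q) = 0.5 × D_KL(P||M) + 0.5 × D_KL(Q||M)
where M = 0.5 × (P + Q) is the mixture distribution.

M = 0.5 × (7/15, 8/15) + 0.5 × (2/3, 1/3) = (17/30, 13/30)

D_KL(P||M) = 0.0087 dits
D_KL(Q||M) = 0.0091 dits

JSD(P||Q) = 0.5 × 0.0087 + 0.5 × 0.0091 = 0.0089 dits

Unlike KL divergence, JSD is symmetric and bounded: 0 ≤ JSD ≤ log(2).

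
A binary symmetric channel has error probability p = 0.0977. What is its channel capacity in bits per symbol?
0.5383 bits

For a binary symmetric channel (BSC) with error probability p:
Capacity C = 1 - H(p) bits per symbol

where H(p) = -p log₂(p) - (1-p) log₂(1-p) is the binary entropy function.

H(0.0977) = 0.4617 bits
C = 1 - 0.4617 = 0.5383 bits per symbol

This means we can reliably transmit up to 0.5383 bits of information per channel use.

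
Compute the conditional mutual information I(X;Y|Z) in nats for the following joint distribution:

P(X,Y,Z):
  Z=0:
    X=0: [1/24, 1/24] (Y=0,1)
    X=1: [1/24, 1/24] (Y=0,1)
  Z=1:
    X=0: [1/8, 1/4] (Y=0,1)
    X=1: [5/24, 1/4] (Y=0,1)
0.0064 nats

Conditional mutual information: I(X;Y|Z) = H(X|Z) + H(Y|Z) - H(X,Y|Z)

H(Z) = 0.4506
H(X,Z) = 1.1395 → H(X|Z) = 0.6890
H(Y,Z) = 1.1269 → H(Y|Z) = 0.6764
H(X,Y,Z) = 1.8095 → H(X,Y|Z) = 1.3590

I(X;Y|Z) = 0.6890 + 0.6764 - 1.3590 = 0.0064 nats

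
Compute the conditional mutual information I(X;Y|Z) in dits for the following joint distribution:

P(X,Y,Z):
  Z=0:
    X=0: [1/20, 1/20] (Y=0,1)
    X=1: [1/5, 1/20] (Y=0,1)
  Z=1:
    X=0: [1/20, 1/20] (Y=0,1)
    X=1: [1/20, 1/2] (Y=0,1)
0.0248 dits

Conditional mutual information: I(X;Y|Z) = H(X|Z) + H(Y|Z) - H(X,Y|Z)

H(Z) = 0.2812
H(X,Z) = 0.4933 → H(X|Z) = 0.2121
H(Y,Z) = 0.4933 → H(Y|Z) = 0.2121
H(X,Y,Z) = 0.6806 → H(X,Y|Z) = 0.3994

I(X;Y|Z) = 0.2121 + 0.2121 - 0.3994 = 0.0248 dits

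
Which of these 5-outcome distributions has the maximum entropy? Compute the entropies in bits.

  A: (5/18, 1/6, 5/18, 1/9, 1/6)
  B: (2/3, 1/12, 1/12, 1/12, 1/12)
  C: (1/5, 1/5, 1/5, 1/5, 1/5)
C

For a discrete distribution over n outcomes, entropy is maximized by the uniform distribution.

Computing entropies:
H(A) = 2.2405 bits
H(B) = 1.5850 bits
H(C) = 2.3219 bits

The uniform distribution (where all probabilities equal 1/5) achieves the maximum entropy of log_2(5) = 2.3219 bits.

Distribution C has the highest entropy.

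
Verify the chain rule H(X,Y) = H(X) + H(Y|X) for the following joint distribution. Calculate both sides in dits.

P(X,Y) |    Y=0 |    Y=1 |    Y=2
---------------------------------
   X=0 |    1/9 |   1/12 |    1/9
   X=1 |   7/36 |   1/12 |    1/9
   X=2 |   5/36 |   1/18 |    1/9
H(X,Y) = 0.9311, H(X) = 0.4742, H(Y|X) = 0.4569 (all in dits)

Chain rule: H(X,Y) = H(X) + H(Y|X)

Left side — joint entropy directly:
H(X,Y) = -Σ p(x,y) log p(x,y) = 0.9311 dits

Right side — compute H(Y|X) from the conditional distributions:
P(X) = (11/36, 7/18, 11/36), so H(X) = 0.4742 dits
H(Y|X) = Σ_x P(X=x) · H(Y|X=x):
  P(Y|X=0) = (4/11, 3/11, 4/11), H(Y|X=0) = 0.4734, weight P(X=0) = 11/36
  P(Y|X=1) = (1/2, 3/14, 2/7), H(Y|X=1) = 0.4493, weight P(X=1) = 7/18
  P(Y|X=2) = (5/11, 2/11, 4/11), H(Y|X=2) = 0.4500, weight P(X=2) = 11/36
H(Y|X) = 0.4569 dits

H(X) + H(Y|X) = 0.4742 + 0.4569 = 0.9311 dits

Both sides equal 0.9311 dits. ✓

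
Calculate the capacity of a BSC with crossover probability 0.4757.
0.0017 bits

For a binary symmetric channel (BSC) with error probability p:
Capacity C = 1 - H(p) bits per symbol

where H(p) = -p log₂(p) - (1-p) log₂(1-p) is the binary entropy function.

H(0.4757) = 0.9983 bits
C = 1 - 0.9983 = 0.0017 bits per symbol

This means we can reliably transmit up to 0.0017 bits of information per channel use.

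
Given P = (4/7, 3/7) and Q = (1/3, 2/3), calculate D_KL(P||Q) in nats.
0.1186 nats

KL divergence: D_KL(P||Q) = Σ p(x) log(p(x)/q(x))

Computing term by term:
  x=0: 4/7 × log_e[(4/7)/(1/3)] = 4/7 × 0.5390 = 0.3080
  x=1: 3/7 × log_e[(3/7)/(2/3)] = 3/7 × -0.4418 = -0.1894

D_KL(P||Q) = 0.1186 nats

Note: KL divergence is always non-negative and equals 0 iff P = Q.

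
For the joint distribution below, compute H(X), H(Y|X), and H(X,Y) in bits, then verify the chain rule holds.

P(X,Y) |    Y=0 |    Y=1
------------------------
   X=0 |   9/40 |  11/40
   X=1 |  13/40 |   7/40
H(X,Y) = 1.9634, H(X) = 1.0000, H(Y|X) = 0.9634 (all in bits)

Chain rule: H(X,Y) = H(X) + H(Y|X)

Left side — joint entropy directly:
H(X,Y) = -Σ p(x,y) log p(x,y) = 1.9634 bits

Right side — compute H(Y|X) from the conditional distributions:
P(X) = (1/2, 1/2), so H(X) = 1.0000 bits
H(Y|X) = Σ_x P(X=x) · H(Y|X=x):
  P(Y|X=0) = (9/20, 11/20), H(Y|X=0) = 0.9928, weight P(X=0) = 1/2
  P(Y|X=1) = (13/20, 7/20), H(Y|X=1) = 0.9341, weight P(X=1) = 1/2
H(Y|X) = 0.9634 bits

H(X) + H(Y|X) = 1.0000 + 0.9634 = 1.9634 bits

Both sides equal 1.9634 bits. ✓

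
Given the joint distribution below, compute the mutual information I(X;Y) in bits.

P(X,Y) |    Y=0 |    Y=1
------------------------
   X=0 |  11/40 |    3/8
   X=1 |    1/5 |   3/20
0.0145 bits

Mutual information: I(X;Y) = H(X) + H(Y) - H(X,Y)

Marginals:
P(X) = (13/20, 7/20), H(X) = 0.9341 bits
P(Y) = (19/40, 21/40), H(Y) = 0.9982 bits

Joint entropy: H(X,Y) = 1.9178 bits

I(X;Y) = 0.9341 + 0.9982 - 1.9178 = 0.0145 bits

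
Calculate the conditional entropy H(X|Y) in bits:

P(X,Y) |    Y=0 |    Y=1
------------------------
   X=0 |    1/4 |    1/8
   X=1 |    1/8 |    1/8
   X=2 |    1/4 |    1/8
1.5456 bits

Using the chain rule: H(X|Y) = H(X,Y) - H(Y)

First, compute H(X,Y) = 2.5000 bits

Marginal P(Y) = (5/8, 3/8)
H(Y) = 0.9544 bits

H(X|Y) = H(X,Y) - H(Y) = 2.5000 - 0.9544 = 1.5456 bits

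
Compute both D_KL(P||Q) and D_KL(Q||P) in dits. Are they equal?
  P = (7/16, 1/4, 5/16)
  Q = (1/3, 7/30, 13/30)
D_KL(P||Q) = 0.0148, D_KL(Q||P) = 0.0152

KL divergence is not symmetric: D_KL(P||Q) ≠ D_KL(Q||P) in general.

D_KL(P||Q) = 0.0148 dits
D_KL(Q||P) = 0.0152 dits

No, they are not equal!

This asymmetry is why KL divergence is not a true distance metric.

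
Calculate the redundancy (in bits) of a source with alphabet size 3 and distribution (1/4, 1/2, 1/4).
0.0850 bits

Redundancy measures how far a source is from maximum entropy:
R = H_max - H(X)

Maximum entropy for 3 symbols: H_max = log_2(3) = 1.5850 bits
Actual entropy: H(X) = 1.5000 bits
Redundancy: R = 1.5850 - 1.5000 = 0.0850 bits

This redundancy represents potential for compression: the source could be compressed by 0.0850 bits per symbol.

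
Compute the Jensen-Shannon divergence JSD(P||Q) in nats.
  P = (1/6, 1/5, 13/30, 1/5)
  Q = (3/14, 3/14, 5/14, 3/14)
0.0036 nats

Jensen-Shannon divergence is:
JSD(P||Q) = 0.5 × D_KL(P||M) + 0.5 × D_KL(Q||M)
where M = 0.5 × (P + Q) is the mixture distribution.

M = 0.5 × (1/6, 1/5, 13/30, 1/5) + 0.5 × (3/14, 3/14, 5/14, 3/14) = (4/21, 0.207143, 0.395238, 0.207143)

D_KL(P||M) = 0.0036 nats
D_KL(Q||M) = 0.0036 nats

JSD(P||Q) = 0.5 × 0.0036 + 0.5 × 0.0036 = 0.0036 nats

Unlike KL divergence, JSD is symmetric and bounded: 0 ≤ JSD ≤ log(2).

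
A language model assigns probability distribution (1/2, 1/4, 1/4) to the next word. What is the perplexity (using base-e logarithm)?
2.8284

Perplexity is e^H (or exp(H) for natural log).

First, H = -Σ p log p = 1.0397 nats
Perplexity = e^1.0397 = 2.8284

Interpretation: The model's uncertainty is equivalent to choosing uniformly among 2.8 options.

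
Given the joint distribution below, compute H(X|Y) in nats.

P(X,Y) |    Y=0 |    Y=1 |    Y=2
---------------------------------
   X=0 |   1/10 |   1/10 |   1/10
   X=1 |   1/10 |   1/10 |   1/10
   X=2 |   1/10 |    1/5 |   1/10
1.0751 nats

Using the chain rule: H(X|Y) = H(X,Y) - H(Y)

First, compute H(X,Y) = 2.1640 nats

Marginal P(Y) = (3/10, 2/5, 3/10)
H(Y) = 1.0889 nats

H(X|Y) = H(X,Y) - H(Y) = 2.1640 - 1.0889 = 1.0751 nats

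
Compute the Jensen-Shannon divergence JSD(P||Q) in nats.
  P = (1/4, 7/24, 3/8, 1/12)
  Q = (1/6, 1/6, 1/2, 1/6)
0.0244 nats

Jensen-Shannon divergence is:
JSD(P||Q) = 0.5 × D_KL(P||M) + 0.5 × D_KL(Q||M)
where M = 0.5 × (P + Q) is the mixture distribution.

M = 0.5 × (1/4, 7/24, 3/8, 1/12) + 0.5 × (1/6, 1/6, 1/2, 1/6) = (5/24, 0.229167, 7/16, 1/8)

D_KL(P||M) = 0.0243 nats
D_KL(Q||M) = 0.0244 nats

JSD(P||Q) = 0.5 × 0.0243 + 0.5 × 0.0244 = 0.0244 nats

Unlike KL divergence, JSD is symmetric and bounded: 0 ≤ JSD ≤ log(2).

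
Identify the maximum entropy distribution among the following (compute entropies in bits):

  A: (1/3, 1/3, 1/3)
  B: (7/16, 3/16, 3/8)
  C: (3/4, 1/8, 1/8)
A

For a discrete distribution over n outcomes, entropy is maximized by the uniform distribution.

Computing entropies:
H(A) = 1.5850 bits
H(B) = 1.5052 bits
H(C) = 1.0613 bits

The uniform distribution (where all probabilities equal 1/3) achieves the maximum entropy of log_2(3) = 1.5850 bits.

Distribution A has the highest entropy.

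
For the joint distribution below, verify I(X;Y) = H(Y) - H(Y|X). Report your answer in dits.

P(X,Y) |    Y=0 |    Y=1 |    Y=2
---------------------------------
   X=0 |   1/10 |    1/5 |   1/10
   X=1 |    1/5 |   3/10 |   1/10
I(X;Y) = 0.0030 dits

Mutual information has multiple equivalent forms:
- I(X;Y) = H(X) - H(X|Y)
- I(X;Y) = H(Y) - H(Y|X)
- I(X;Y) = H(X) + H(Y) - H(X,Y)

Computing all quantities:
H(X) = 0.2923, H(Y) = 0.4472, H(X,Y) = 0.7365
H(X|Y) = 0.2893, H(Y|X) = 0.4442

Verification:
H(X) - H(X|Y) = 0.2923 - 0.2893 = 0.0030
H(Y) - H(Y|X) = 0.4472 - 0.4442 = 0.0030
H(X) + H(Y) - H(X,Y) = 0.2923 + 0.4472 - 0.7365 = 0.0030

All forms give I(X;Y) = 0.0030 dits. ✓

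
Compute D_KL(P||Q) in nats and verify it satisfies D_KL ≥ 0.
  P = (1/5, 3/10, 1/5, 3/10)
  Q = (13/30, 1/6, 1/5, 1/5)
0.1433 nats

KL divergence satisfies the Gibbs inequality: D_KL(P||Q) ≥ 0 for all distributions P, Q.

D_KL(P||Q) = Σ p(x) log(p(x)/q(x))
Term by term:
  x=0: 1/5 × log_e[(1/5)/(13/30)] = -0.1546
  x=1: 3/10 × log_e[(3/10)/(1/6)] = 0.1763
  x=2: 1/5 × log_e[(1/5)/(1/5)] = 0.0000
  x=3: 3/10 × log_e[(3/10)/(1/5)] = 0.1216
D_KL(P||Q) = 0.1433 nats

D_KL(P||Q) = 0.1433 ≥ 0 ✓

This non-negativity is a fundamental property: relative entropy cannot be negative because it measures how different Q is from P.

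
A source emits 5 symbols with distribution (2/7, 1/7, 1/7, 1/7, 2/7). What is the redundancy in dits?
0.0259 dits

Redundancy measures how far a source is from maximum entropy:
R = H_max - H(X)

Maximum entropy for 5 symbols: H_max = log_10(5) = 0.6990 dits
Actual entropy: H(X) = 0.6731 dits
Redundancy: R = 0.6990 - 0.6731 = 0.0259 dits

This redundancy represents potential for compression: the source could be compressed by 0.0259 dits per symbol.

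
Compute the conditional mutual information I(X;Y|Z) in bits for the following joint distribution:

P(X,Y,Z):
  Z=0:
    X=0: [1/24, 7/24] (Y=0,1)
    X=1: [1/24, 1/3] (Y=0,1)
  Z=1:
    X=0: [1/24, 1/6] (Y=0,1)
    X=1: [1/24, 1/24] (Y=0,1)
0.0182 bits

Conditional mutual information: I(X;Y|Z) = H(X|Z) + H(Y|Z) - H(X,Y|Z)

H(Z) = 0.8709
H(X,Z) = 1.8292 → H(X|Z) = 0.9583
H(Y,Z) = 1.4928 → H(Y|Z) = 0.6219
H(X,Y,Z) = 2.4328 → H(X,Y|Z) = 1.5620

I(X;Y|Z) = 0.9583 + 0.6219 - 1.5620 = 0.0182 bits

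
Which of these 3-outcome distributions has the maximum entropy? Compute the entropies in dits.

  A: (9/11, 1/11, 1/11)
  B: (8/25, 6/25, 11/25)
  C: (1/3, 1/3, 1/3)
C

For a discrete distribution over n outcomes, entropy is maximized by the uniform distribution.

Computing entropies:
H(A) = 0.2606 dits
H(B) = 0.4640 dits
H(C) = 0.4771 dits

The uniform distribution (where all probabilities equal 1/3) achieves the maximum entropy of log_10(3) = 0.4771 dits.

Distribution C has the highest entropy.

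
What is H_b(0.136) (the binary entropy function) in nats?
0.3976 nats

The binary entropy function is:
H(p) = -p log(p) - (1-p) log(1-p)

H(0.136) = -0.136 × log_e(0.136) - 0.864 × log_e(0.864)
H(0.136) = 0.3976 nats

Note: Binary entropy is maximized at p=0.5 (H=1 bit) and minimized at p=0 or p=1 (H=0).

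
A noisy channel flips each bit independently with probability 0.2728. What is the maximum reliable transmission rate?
0.1545 bits

For a binary symmetric channel (BSC) with error probability p:
Capacity C = 1 - H(p) bits per symbol

where H(p) = -p log₂(p) - (1-p) log₂(1-p) is the binary entropy function.

H(0.2728) = 0.8455 bits
C = 1 - 0.8455 = 0.1545 bits per symbol

This means we can reliably transmit up to 0.1545 bits of information per channel use.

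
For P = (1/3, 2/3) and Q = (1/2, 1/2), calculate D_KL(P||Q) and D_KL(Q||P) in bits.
D_KL(P||Q) = 0.0817, D_KL(Q||P) = 0.0850

KL divergence is not symmetric: D_KL(P||Q) ≠ D_KL(Q||P) in general.

D_KL(P||Q) = 0.0817 bits
D_KL(Q||P) = 0.0850 bits

No, they are not equal!

This asymmetry is why KL divergence is not a true distance metric.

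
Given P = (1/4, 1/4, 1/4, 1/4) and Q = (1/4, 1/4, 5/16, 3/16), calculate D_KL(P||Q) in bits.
0.0233 bits

KL divergence: D_KL(P||Q) = Σ p(x) log(p(x)/q(x))

Computing term by term:
  x=0: 1/4 × log_2[(1/4)/(1/4)] = 1/4 × 0.0000 = 0.0000
  x=1: 1/4 × log_2[(1/4)/(1/4)] = 1/4 × 0.0000 = 0.0000
  x=2: 1/4 × log_2[(1/4)/(5/16)] = 1/4 × -0.3219 = -0.0805
  x=3: 1/4 × log_2[(1/4)/(3/16)] = 1/4 × 0.4150 = 0.1038

D_KL(P||Q) = 0.0233 bits

Note: KL divergence is always non-negative and equals 0 iff P = Q.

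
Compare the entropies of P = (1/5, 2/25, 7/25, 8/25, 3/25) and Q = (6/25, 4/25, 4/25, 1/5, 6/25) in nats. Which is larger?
Q

Computing entropies in nats:
H(P) = 1.4994
H(Q) = 1.5933

Distribution Q has higher entropy.

Intuition: The distribution closer to uniform (more spread out) has higher entropy.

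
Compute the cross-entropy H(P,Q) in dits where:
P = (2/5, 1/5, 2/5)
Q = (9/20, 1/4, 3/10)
0.4683 dits

Cross-entropy: H(P,Q) = -Σ p(x) log q(x)

Alternatively: H(P,Q) = H(P) + D_KL(P||Q)
H(P) = 0.4581 dits
D_KL(P||Q) = 0.0101 dits

H(P,Q) = 0.4581 + 0.0101 = 0.4683 dits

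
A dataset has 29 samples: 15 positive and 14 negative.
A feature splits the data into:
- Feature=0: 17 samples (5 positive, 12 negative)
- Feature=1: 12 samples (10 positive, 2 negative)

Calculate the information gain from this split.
0.2178 bits

Information Gain = H(Y) - H(Y|Feature)

Before split:
P(positive) = 15/29 = 0.5172
H(Y) = 0.9991 bits

After split:
Feature=0: H = 0.8740 bits (weight = 17/29)
Feature=1: H = 0.6500 bits (weight = 12/29)
H(Y|Feature) = (17/29)×0.8740 + (12/29)×0.6500 = 0.7813 bits

Information Gain = 0.9991 - 0.7813 = 0.2178 bits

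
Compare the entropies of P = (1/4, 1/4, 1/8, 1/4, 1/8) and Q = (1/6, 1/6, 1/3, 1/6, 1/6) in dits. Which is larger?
Q

Computing entropies in dits:
H(P) = 0.6773
H(Q) = 0.6778

Distribution Q has higher entropy.

Intuition: The distribution closer to uniform (more spread out) has higher entropy.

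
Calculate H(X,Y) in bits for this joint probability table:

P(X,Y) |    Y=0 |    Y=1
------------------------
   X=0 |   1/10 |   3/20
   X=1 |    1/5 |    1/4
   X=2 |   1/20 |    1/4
2.4232 bits

Joint entropy is H(X,Y) = -Σ_{x,y} p(x,y) log p(x,y).

Summing over all non-zero entries:
H(X,Y) = -[1/10·log_2(1/10) + 3/20·log_2(3/20) + 1/5·log_2(1/5) + 1/4·log_2(1/4) + 1/20·log_2(1/20) + 1/4·log_2(1/4)]
H(X,Y) = 2.4232 bits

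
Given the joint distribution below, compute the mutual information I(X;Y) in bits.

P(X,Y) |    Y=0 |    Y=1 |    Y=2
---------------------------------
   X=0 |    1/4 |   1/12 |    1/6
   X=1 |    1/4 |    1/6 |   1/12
0.0409 bits

Mutual information: I(X;Y) = H(X) + H(Y) - H(X,Y)

Marginals:
P(X) = (1/2, 1/2), H(X) = 1.0000 bits
P(Y) = (1/2, 1/4, 1/4), H(Y) = 1.5000 bits

Joint entropy: H(X,Y) = 2.4591 bits

I(X;Y) = 1.0000 + 1.5000 - 2.4591 = 0.0409 bits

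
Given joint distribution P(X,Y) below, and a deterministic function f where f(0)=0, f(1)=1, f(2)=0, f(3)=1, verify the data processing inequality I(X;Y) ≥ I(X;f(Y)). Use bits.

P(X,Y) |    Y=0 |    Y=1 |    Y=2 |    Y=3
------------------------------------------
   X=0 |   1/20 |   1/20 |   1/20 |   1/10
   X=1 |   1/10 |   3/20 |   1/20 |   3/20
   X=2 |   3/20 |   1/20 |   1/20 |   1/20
I(X;Y) = 0.0835, I(X;f(Y)) = 0.0613, inequality holds: 0.0835 ≥ 0.0613

Data Processing Inequality: For any Markov chain X → Y → Z, we have I(X;Y) ≥ I(X;Z).

Here Z = f(Y) is a deterministic function of Y, forming X → Y → Z.

Original I(X;Y) = 0.0835 bits

After applying f:
P(X,Z) where Z=f(Y):
- P(X,Z=0) = P(X,Y=0) + P(X,Y=2)
- P(X,Z=1) = P(X,Y=1) + P(X,Y=3)

I(X;Z) = I(X;f(Y)) = 0.0613 bits

Verification: 0.0835 ≥ 0.0613 ✓

Information cannot be created by processing; the function f can only lose information about X.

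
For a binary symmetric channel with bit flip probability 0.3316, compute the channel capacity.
0.0834 bits

For a binary symmetric channel (BSC) with error probability p:
Capacity C = 1 - H(p) bits per symbol

where H(p) = -p log₂(p) - (1-p) log₂(1-p) is the binary entropy function.

H(0.3316) = 0.9166 bits
C = 1 - 0.9166 = 0.0834 bits per symbol

This means we can reliably transmit up to 0.0834 bits of information per channel use.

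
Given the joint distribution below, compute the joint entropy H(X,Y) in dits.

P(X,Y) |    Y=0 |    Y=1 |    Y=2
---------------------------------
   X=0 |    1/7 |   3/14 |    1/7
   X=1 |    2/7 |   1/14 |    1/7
0.7429 dits

Joint entropy is H(X,Y) = -Σ_{x,y} p(x,y) log p(x,y).

Summing over all non-zero entries:
H(X,Y) = -[1/7·log_10(1/7) + 3/14·log_10(3/14) + 1/7·log_10(1/7) + 2/7·log_10(2/7) + 1/14·log_10(1/14) + 1/7·log_10(1/7)]
H(X,Y) = 0.7429 dits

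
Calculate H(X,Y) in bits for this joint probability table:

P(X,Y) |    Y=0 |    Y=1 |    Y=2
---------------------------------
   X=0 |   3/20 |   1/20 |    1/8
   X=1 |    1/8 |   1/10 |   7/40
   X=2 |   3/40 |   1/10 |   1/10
3.0935 bits

Joint entropy is H(X,Y) = -Σ_{x,y} p(x,y) log p(x,y).

Summing over all non-zero entries:
H(X,Y) = -[3/20·log_2(3/20) + 1/20·log_2(1/20) + 1/8·log_2(1/8) + 1/8·log_2(1/8) + 1/10·log_2(1/10) + 7/40·log_2(7/40) + 3/40·log_2(3/40) + 1/10·log_2(1/10) + 1/10·log_2(1/10)]
H(X,Y) = 3.0935 bits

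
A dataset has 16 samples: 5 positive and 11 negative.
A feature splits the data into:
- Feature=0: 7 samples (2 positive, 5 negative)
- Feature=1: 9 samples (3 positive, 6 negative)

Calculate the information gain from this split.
0.0019 bits

Information Gain = H(Y) - H(Y|Feature)

Before split:
P(positive) = 5/16 = 0.3125
H(Y) = 0.8960 bits

After split:
Feature=0: H = 0.8631 bits (weight = 7/16)
Feature=1: H = 0.9183 bits (weight = 9/16)
H(Y|Feature) = (7/16)×0.8631 + (9/16)×0.9183 = 0.8942 bits

Information Gain = 0.8960 - 0.8942 = 0.0019 bits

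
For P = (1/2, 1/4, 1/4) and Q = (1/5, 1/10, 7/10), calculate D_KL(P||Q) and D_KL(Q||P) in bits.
D_KL(P||Q) = 0.6201, D_KL(Q||P) = 0.6432

KL divergence is not symmetric: D_KL(P||Q) ≠ D_KL(Q||P) in general.

D_KL(P||Q) = 0.6201 bits
D_KL(Q||P) = 0.6432 bits

No, they are not equal!

This asymmetry is why KL divergence is not a true distance metric.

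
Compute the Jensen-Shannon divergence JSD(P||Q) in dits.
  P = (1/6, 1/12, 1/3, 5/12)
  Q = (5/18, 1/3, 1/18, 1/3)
0.0454 dits

Jensen-Shannon divergence is:
JSD(P||Q) = 0.5 × D_KL(P||M) + 0.5 × D_KL(Q||M)
where M = 0.5 × (P + Q) is the mixture distribution.

M = 0.5 × (1/6, 1/12, 1/3, 5/12) + 0.5 × (5/18, 1/3, 1/18, 1/3) = (2/9, 5/24, 7/36, 3/8)

D_KL(P||M) = 0.0431 dits
D_KL(Q||M) = 0.0477 dits

JSD(P||Q) = 0.5 × 0.0431 + 0.5 × 0.0477 = 0.0454 dits

Unlike KL divergence, JSD is symmetric and bounded: 0 ≤ JSD ≤ log(2).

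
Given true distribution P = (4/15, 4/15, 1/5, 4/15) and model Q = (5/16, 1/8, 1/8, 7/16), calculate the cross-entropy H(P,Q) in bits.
2.1655 bits

Cross-entropy: H(P,Q) = -Σ p(x) log q(x)

Alternatively: H(P,Q) = H(P) + D_KL(P||Q)
H(P) = 1.9899 bits
D_KL(P||Q) = 0.1756 bits

H(P,Q) = 1.9899 + 0.1756 = 2.1655 bits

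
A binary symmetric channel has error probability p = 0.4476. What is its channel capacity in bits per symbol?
0.0079 bits

For a binary symmetric channel (BSC) with error probability p:
Capacity C = 1 - H(p) bits per symbol

where H(p) = -p log₂(p) - (1-p) log₂(1-p) is the binary entropy function.

H(0.4476) = 0.9921 bits
C = 1 - 0.9921 = 0.0079 bits per symbol

This means we can reliably transmit up to 0.0079 bits of information per channel use.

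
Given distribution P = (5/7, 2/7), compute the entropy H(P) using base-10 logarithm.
0.2598 dits

Shannon entropy is H(X) = -Σ p(x) log p(x).

For P = (5/7, 2/7):
H = -5/7 × log_10(5/7) -2/7 × log_10(2/7)
H = 0.2598 dits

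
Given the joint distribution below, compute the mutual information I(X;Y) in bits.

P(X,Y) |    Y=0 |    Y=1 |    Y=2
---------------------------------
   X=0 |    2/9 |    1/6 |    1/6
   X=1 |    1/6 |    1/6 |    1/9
0.0049 bits

Mutual information: I(X;Y) = H(X) + H(Y) - H(X,Y)

Marginals:
P(X) = (5/9, 4/9), H(X) = 0.9911 bits
P(Y) = (7/18, 1/3, 5/18), H(Y) = 1.5715 bits

Joint entropy: H(X,Y) = 2.5577 bits

I(X;Y) = 0.9911 + 1.5715 - 2.5577 = 0.0049 bits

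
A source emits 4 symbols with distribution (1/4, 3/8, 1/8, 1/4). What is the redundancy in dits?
0.0284 dits

Redundancy measures how far a source is from maximum entropy:
R = H_max - H(X)

Maximum entropy for 4 symbols: H_max = log_10(4) = 0.6021 dits
Actual entropy: H(X) = 0.5737 dits
Redundancy: R = 0.6021 - 0.5737 = 0.0284 dits

This redundancy represents potential for compression: the source could be compressed by 0.0284 dits per symbol.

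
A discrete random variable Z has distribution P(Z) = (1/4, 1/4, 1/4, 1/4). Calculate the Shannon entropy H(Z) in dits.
0.6021 dits

Shannon entropy is H(X) = -Σ p(x) log p(x).

For P = (1/4, 1/4, 1/4, 1/4):
H = -1/4 × log_10(1/4) -1/4 × log_10(1/4) -1/4 × log_10(1/4) -1/4 × log_10(1/4)
H = 0.6021 dits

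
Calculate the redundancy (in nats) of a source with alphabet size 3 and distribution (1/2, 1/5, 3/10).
0.0690 nats

Redundancy measures how far a source is from maximum entropy:
R = H_max - H(X)

Maximum entropy for 3 symbols: H_max = log_e(3) = 1.0986 nats
Actual entropy: H(X) = 1.0297 nats
Redundancy: R = 1.0986 - 1.0297 = 0.0690 nats

This redundancy represents potential for compression: the source could be compressed by 0.0690 nats per symbol.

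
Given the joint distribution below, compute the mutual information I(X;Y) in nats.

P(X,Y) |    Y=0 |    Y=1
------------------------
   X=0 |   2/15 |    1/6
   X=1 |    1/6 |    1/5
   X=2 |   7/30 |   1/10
0.0286 nats

Mutual information: I(X;Y) = H(X) + H(Y) - H(X,Y)

Marginals:
P(X) = (3/10, 11/30, 1/3), H(X) = 1.0953 nats
P(Y) = (8/15, 7/15), H(Y) = 0.6909 nats

Joint entropy: H(X,Y) = 1.7576 nats

I(X;Y) = 1.0953 + 0.6909 - 1.7576 = 0.0286 nats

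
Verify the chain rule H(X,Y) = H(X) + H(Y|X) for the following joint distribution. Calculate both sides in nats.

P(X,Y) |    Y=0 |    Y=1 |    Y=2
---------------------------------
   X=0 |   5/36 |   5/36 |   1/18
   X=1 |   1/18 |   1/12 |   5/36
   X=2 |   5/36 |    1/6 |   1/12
H(X,Y) = 2.1306, H(X) = 1.0893, H(Y|X) = 1.0413 (all in nats)

Chain rule: H(X,Y) = H(X) + H(Y|X)

Left side — joint entropy directly:
H(X,Y) = -Σ p(x,y) log p(x,y) = 2.1306 nats

Right side — compute H(Y|X) from the conditional distributions:
P(X) = (1/3, 5/18, 7/18), so H(X) = 1.0893 nats
H(Y|X) = Σ_x P(X=x) · H(Y|X=x):
  P(Y|X=0) = (5/12, 5/12, 1/6), H(Y|X=0) = 1.0282, weight P(X=0) = 1/3
  P(Y|X=1) = (1/5, 3/10, 1/2), H(Y|X=1) = 1.0297, weight P(X=1) = 5/18
  P(Y|X=2) = (5/14, 3/7, 3/14), H(Y|X=2) = 1.0609, weight P(X=2) = 7/18
H(Y|X) = 1.0413 nats

H(X) + H(Y|X) = 1.0893 + 1.0413 = 2.1306 nats

Both sides equal 2.1306 nats. ✓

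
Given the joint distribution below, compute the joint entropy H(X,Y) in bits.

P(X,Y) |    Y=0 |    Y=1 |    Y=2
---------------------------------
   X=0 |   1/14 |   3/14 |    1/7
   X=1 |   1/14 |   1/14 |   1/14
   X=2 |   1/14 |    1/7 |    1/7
3.0391 bits

Joint entropy is H(X,Y) = -Σ_{x,y} p(x,y) log p(x,y).

Summing over all non-zero entries:
H(X,Y) = -[1/14·log_2(1/14) + 3/14·log_2(3/14) + 1/7·log_2(1/7) + 1/14·log_2(1/14) + 1/14·log_2(1/14) + 1/14·log_2(1/14) + 1/14·log_2(1/14) + 1/7·log_2(1/7) + 1/7·log_2(1/7)]
H(X,Y) = 3.0391 bits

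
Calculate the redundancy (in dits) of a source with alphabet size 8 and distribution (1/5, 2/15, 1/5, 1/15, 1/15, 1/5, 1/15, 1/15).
0.0534 dits

Redundancy measures how far a source is from maximum entropy:
R = H_max - H(X)

Maximum entropy for 8 symbols: H_max = log_10(8) = 0.9031 dits
Actual entropy: H(X) = 0.8497 dits
Redundancy: R = 0.9031 - 0.8497 = 0.0534 dits

This redundancy represents potential for compression: the source could be compressed by 0.0534 dits per symbol.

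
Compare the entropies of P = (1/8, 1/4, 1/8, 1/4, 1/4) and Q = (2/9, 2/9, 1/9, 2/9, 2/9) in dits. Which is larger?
Q

Computing entropies in dits:
H(P) = 0.6773
H(Q) = 0.6867

Distribution Q has higher entropy.

Intuition: The distribution closer to uniform (more spread out) has higher entropy.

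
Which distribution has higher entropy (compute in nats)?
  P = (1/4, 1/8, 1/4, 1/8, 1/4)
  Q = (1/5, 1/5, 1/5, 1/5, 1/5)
Q

Computing entropies in nats:
H(P) = 1.5596
H(Q) = 1.6094

Distribution Q has higher entropy.

Intuition: The distribution closer to uniform (more spread out) has higher entropy.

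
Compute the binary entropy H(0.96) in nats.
0.1679 nats

The binary entropy function is:
H(p) = -p log(p) - (1-p) log(1-p)

H(0.96) = -0.96 × log_e(0.96) - 0.04 × log_e(0.04)
H(0.96) = 0.1679 nats

Note: Binary entropy is maximized at p=0.5 (H=1 bit) and minimized at p=0 or p=1 (H=0).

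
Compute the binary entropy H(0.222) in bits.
0.7638 bits

The binary entropy function is:
H(p) = -p log(p) - (1-p) log(1-p)

H(0.222) = -0.222 × log_2(0.222) - 0.778 × log_2(0.778)
H(0.222) = 0.7638 bits

Note: Binary entropy is maximized at p=0.5 (H=1 bit) and minimized at p=0 or p=1 (H=0).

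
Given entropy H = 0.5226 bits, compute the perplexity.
1.4365

Perplexity is 2^H (or exp(H) for natural log).

H = 0.5226 bits
Perplexity = 2^0.5226 = 1.4365

Interpretation: The model's uncertainty is equivalent to choosing uniformly among 1.4 options.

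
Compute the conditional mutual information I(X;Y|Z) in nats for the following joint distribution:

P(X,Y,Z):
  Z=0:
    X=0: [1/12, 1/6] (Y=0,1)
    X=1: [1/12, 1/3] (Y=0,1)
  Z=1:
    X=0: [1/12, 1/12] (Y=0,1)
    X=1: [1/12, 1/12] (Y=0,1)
0.0073 nats

Conditional mutual information: I(X;Y|Z) = H(X|Z) + H(Y|Z) - H(X,Y|Z)

H(Z) = 0.6365
H(X,Z) = 1.3086 → H(X|Z) = 0.6721
H(Y,Z) = 1.2425 → H(Y|Z) = 0.6059
H(X,Y,Z) = 1.9073 → H(X,Y|Z) = 1.2708

I(X;Y|Z) = 0.6721 + 0.6059 - 1.2708 = 0.0073 nats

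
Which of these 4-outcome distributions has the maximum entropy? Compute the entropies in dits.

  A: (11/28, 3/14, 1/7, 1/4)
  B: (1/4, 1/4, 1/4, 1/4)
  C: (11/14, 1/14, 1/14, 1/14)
B

For a discrete distribution over n outcomes, entropy is maximized by the uniform distribution.

Computing entropies:
H(A) = 0.5740 dits
H(B) = 0.6021 dits
H(C) = 0.3279 dits

The uniform distribution (where all probabilities equal 1/4) achieves the maximum entropy of log_10(4) = 0.6021 dits.

Distribution B has the highest entropy.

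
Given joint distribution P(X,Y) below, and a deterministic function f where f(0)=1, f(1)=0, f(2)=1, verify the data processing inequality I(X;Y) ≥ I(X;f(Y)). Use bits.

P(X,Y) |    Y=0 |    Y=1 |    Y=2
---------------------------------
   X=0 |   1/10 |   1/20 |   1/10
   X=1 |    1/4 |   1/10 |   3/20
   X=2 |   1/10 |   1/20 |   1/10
I(X;Y) = 0.0092, I(X;f(Y)) = 0.0000, inequality holds: 0.0092 ≥ 0.0000

Data Processing Inequality: For any Markov chain X → Y → Z, we have I(X;Y) ≥ I(X;Z).

Here Z = f(Y) is a deterministic function of Y, forming X → Y → Z.

Original I(X;Y) = 0.0092 bits

After applying f:
P(X,Z) where Z=f(Y):
- P(X,Z=0) = P(X,Y=1)
- P(X,Z=1) = P(X,Y=0) + P(X,Y=2)

I(X;Z) = I(X;f(Y)) = 0.0000 bits

Verification: 0.0092 ≥ 0.0000 ✓

Information cannot be created by processing; the function f can only lose information about X.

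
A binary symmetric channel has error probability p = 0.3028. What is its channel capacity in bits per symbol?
0.1153 bits

For a binary symmetric channel (BSC) with error probability p:
Capacity C = 1 - H(p) bits per symbol

where H(p) = -p log₂(p) - (1-p) log₂(1-p) is the binary entropy function.

H(0.3028) = 0.8847 bits
C = 1 - 0.8847 = 0.1153 bits per symbol

This means we can reliably transmit up to 0.1153 bits of information per channel use.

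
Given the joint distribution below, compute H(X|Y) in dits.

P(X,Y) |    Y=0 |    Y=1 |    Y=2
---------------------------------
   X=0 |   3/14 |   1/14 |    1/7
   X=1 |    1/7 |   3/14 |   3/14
0.2786 dits

Using the chain rule: H(X|Y) = H(X,Y) - H(Y)

First, compute H(X,Y) = 0.7534 dits

Marginal P(Y) = (5/14, 2/7, 5/14)
H(Y) = 0.4748 dits

H(X|Y) = H(X,Y) - H(Y) = 0.7534 - 0.4748 = 0.2786 dits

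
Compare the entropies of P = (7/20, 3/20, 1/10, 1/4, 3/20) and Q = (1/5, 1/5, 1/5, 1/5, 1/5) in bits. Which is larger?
Q

Computing entropies in bits:
H(P) = 2.1834
H(Q) = 2.3219

Distribution Q has higher entropy.

Intuition: The distribution closer to uniform (more spread out) has higher entropy.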